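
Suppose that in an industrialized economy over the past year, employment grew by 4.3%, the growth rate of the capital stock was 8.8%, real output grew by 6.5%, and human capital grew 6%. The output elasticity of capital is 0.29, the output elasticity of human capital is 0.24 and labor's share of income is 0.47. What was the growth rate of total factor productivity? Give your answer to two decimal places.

0.49%

Labor's share = 1 − 0.29 − 0.24 = 0.47.
The capital stock: 0.29 × 8.8 = 2.552 pp.
Human capital: 0.24 × 6 = 1.44 pp.
Employment: 0.47 × 4.3 = 2.021 pp.
TFP growth = 6.5 − 6.013 = 0.487%.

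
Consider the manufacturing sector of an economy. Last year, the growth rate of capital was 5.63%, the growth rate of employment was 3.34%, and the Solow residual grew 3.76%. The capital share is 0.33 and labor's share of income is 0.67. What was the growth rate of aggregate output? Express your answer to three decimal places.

Labor's share = 1 − 0.33 = 0.67.
Capital: 0.33 × 5.63 = 1.8579 pp.
Employment: 0.67 × 3.34 = 2.2378 pp.
Output growth = 3.76 + 4.0957 = 7.8557%.

7.856%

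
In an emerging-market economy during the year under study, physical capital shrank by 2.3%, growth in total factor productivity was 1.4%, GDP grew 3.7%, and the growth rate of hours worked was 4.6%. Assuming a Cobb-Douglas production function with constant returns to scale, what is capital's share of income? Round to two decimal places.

gY = gA + α·gK + (1−α)·gL, so gY − gA − gL = α(gK − gL).
3.7 − 1.4 − 4.6 = α × (-2.3 − 4.6).
-2.3 = -6.9 α, so α = 0.3333.

0.33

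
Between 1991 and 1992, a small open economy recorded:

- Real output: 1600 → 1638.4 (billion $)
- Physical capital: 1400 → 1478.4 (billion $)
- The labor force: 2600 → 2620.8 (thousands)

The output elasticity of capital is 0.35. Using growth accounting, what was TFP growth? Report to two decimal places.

-0.08%

Real output growth = (1638.4 − 1600) / 1600 = 2.4%.
Physical capital growth = (1478.4 − 1400) / 1400 = 5.6%.
The labor force growth = (2620.8 − 2600) / 2600 = 0.8%.
Labor's share = 1 − 0.35 = 0.65.
Physical capital: 0.35 × 5.6 = 1.96 pp.
The labor force: 0.65 × 0.8 = 0.52 pp.
TFP growth = 2.4 − 2.48 = -0.08%.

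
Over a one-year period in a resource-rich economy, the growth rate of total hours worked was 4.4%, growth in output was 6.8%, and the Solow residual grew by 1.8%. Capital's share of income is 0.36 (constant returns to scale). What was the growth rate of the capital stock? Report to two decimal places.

The capital stock growth was 6.07%.

Labor's share = 1 − 0.36 = 0.64.
gY = gA + 0.64×4.4 + 0.36×g.
0.36×g = 6.8 − 1.8 − 2.816 = 2.184.
g = 2.184 / 0.36 = 6.0667%.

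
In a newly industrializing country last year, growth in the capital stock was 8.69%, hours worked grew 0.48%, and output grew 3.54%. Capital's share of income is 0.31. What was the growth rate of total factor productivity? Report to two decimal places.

Labor's share = 1 − 0.31 = 0.69.
The capital stock: 0.31 × 8.69 = 2.6939 pp.
Hours worked: 0.69 × 0.48 = 0.3312 pp.
TFP growth = 3.54 − 3.0251 = 0.5149%.

0.51%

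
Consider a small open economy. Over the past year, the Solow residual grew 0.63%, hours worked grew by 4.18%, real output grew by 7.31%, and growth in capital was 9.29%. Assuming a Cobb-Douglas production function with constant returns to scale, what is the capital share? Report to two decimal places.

gY = gA + α·gK + (1−α)·gL, so gY − gA − gL = α(gK − gL).
7.31 − 0.63 − 4.18 = α × (9.29 − 4.18).
2.5 = 5.11 α, so α = 0.4892.

The capital share is 0.49.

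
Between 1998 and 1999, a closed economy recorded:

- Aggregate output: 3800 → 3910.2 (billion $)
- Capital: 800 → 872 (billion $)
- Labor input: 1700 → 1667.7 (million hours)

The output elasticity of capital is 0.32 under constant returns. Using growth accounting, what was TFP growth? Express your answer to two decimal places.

TFP growth was 1.31%.

Aggregate output growth = (3910.2 − 3800) / 3800 = 2.9%.
Capital growth = (872 − 800) / 800 = 9%.
Labor input growth = (1667.7 − 1700) / 1700 = -1.9%.
Labor's share = 1 − 0.32 = 0.68.
Capital: 0.32 × 9 = 2.88 pp.
Labor input: 0.68 × (-1.9) = -1.292 pp.
TFP growth = 2.9 − 1.588 = 1.312%.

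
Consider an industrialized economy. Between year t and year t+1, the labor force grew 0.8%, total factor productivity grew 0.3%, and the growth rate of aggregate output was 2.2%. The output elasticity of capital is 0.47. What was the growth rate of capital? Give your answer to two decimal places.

Labor's share = 1 − 0.47 = 0.53.
gY = gA + 0.53×0.8 + 0.47×g.
0.47×g = 2.2 − 0.3 − 0.424 = 1.476.
g = 1.476 / 0.47 = 3.1404%.

Capital growth was 3.14%.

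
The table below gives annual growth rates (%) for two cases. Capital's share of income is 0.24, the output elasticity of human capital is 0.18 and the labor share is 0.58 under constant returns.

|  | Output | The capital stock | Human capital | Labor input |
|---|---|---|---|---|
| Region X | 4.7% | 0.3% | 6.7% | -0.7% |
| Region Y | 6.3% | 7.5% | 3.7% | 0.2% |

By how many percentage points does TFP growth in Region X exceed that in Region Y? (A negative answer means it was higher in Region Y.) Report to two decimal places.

Labor's share = 1 − 0.24 − 0.18 = 0.58.
Region X: TFP = 4.7 − 0.072 − 1.206 + 0.406 = 3.828%.
Region Y: TFP = 6.3 − 1.8 − 0.666 − 0.116 = 3.718%.
Difference = 3.828 − (3.718) = 0.11 pp.

0.11 percentage points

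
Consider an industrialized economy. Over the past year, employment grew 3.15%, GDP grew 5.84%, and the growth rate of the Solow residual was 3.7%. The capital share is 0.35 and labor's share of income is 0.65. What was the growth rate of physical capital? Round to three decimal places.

Physical capital grew 0.264%.

Labor's share = 1 − 0.35 = 0.65.
gY = gA + 0.65×3.15 + 0.35×g.
0.35×g = 5.84 − 3.7 − 2.0475 = 0.0925.
g = 0.0925 / 0.35 = 0.26429%.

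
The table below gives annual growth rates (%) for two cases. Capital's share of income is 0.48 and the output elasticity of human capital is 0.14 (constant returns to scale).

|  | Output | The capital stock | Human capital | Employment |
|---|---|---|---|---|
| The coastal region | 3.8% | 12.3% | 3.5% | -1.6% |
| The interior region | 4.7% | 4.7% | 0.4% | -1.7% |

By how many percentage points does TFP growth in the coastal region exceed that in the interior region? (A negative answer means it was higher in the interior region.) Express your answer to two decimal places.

Labor's share = 1 − 0.48 − 0.14 = 0.38.
The coastal region: TFP = 3.8 − 5.904 − 0.49 + 0.608 = -1.986%.
The interior region: TFP = 4.7 − 2.256 − 0.056 + 0.646 = 3.034%.
Difference = -1.986 − (3.034) = -5.02 pp.

-5.02 percentage points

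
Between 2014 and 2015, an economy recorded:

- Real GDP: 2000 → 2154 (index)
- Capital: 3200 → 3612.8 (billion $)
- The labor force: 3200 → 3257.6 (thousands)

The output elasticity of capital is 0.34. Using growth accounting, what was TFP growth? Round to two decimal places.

TFP growth was 2.13%.

Real GDP growth = (2154 − 2000) / 2000 = 7.7%.
Capital growth = (3612.8 − 3200) / 3200 = 12.9%.
The labor force growth = (3257.6 − 3200) / 3200 = 1.8%.
Labor's share = 1 − 0.34 = 0.66.
Capital: 0.34 × 12.9 = 4.386 pp.
The labor force: 0.66 × 1.8 = 1.188 pp.
TFP growth = 7.7 − 5.574 = 2.126%.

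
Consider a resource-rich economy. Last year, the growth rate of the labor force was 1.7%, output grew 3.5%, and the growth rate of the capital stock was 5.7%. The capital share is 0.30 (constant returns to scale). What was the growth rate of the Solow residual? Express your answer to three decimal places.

0.600%

Labor's share = 1 − 0.3 = 0.7.
The capital stock: 0.3 × 5.7 = 1.71 pp.
The labor force: 0.7 × 1.7 = 1.19 pp.
TFP growth = 3.5 − 2.9 = 0.6%.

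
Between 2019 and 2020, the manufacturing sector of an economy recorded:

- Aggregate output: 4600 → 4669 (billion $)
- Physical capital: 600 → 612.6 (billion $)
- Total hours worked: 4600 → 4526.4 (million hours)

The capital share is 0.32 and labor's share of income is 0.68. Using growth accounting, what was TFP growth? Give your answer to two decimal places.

1.92%

Aggregate output growth = (4669 − 4600) / 4600 = 1.5%.
Physical capital growth = (612.6 − 600) / 600 = 2.1%.
Total hours worked growth = (4526.4 − 4600) / 4600 = -1.6%.
Labor's share = 1 − 0.32 = 0.68.
Physical capital: 0.32 × 2.1 = 0.672 pp.
Total hours worked: 0.68 × (-1.6) = -1.088 pp.
TFP growth = 1.5 + 0.416 = 1.916%.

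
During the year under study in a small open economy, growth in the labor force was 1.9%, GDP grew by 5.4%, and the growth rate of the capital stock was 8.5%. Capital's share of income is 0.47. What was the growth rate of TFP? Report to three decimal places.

Labor's share = 1 − 0.47 = 0.53.
The capital stock: 0.47 × 8.5 = 3.995 pp.
The labor force: 0.53 × 1.9 = 1.007 pp.
TFP growth = 5.4 − 5.002 = 0.398%.

TFP growth was 0.398%.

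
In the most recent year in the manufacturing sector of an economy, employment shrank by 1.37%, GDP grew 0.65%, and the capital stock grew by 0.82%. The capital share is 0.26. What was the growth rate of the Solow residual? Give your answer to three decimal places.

Labor's share = 1 − 0.26 = 0.74.
The capital stock: 0.26 × 0.82 = 0.2132 pp.
Employment: 0.74 × (-1.37) = -1.0138 pp.
TFP growth = 0.65 + 0.8006 = 1.4506%.

The Solow residual grew 1.451%.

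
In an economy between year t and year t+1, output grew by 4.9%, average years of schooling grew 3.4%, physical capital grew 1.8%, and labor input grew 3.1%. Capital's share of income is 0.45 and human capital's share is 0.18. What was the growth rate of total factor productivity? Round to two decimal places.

2.33%

Labor's share = 1 − 0.45 − 0.18 = 0.37.
Physical capital: 0.45 × 1.8 = 0.81 pp.
Average years of schooling: 0.18 × 3.4 = 0.612 pp.
Labor input: 0.37 × 3.1 = 1.147 pp.
TFP growth = 4.9 − 2.569 = 2.331%.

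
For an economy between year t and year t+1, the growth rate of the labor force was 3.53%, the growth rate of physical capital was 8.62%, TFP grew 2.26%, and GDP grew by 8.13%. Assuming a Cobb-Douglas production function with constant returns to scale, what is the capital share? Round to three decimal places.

gY = gA + α·gK + (1−α)·gL, so gY − gA − gL = α(gK − gL).
8.13 − 2.26 − 3.53 = α × (8.62 − 3.53).
2.34 = 5.09 α, so α = 0.45972.

The capital share is 0.460.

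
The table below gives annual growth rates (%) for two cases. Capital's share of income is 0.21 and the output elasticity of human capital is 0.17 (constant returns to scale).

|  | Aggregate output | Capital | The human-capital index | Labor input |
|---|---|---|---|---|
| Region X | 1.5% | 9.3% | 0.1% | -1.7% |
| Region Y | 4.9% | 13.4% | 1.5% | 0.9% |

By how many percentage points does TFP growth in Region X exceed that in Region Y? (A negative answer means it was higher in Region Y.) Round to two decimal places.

Labor's share = 1 − 0.21 − 0.17 = 0.62.
Region X: TFP = 1.5 − 1.953 − 0.017 + 1.054 = 0.584%.
Region Y: TFP = 4.9 − 2.814 − 0.255 − 0.558 = 1.273%.
Difference = 0.584 − (1.273) = -0.689 pp.

-0.69 percentage points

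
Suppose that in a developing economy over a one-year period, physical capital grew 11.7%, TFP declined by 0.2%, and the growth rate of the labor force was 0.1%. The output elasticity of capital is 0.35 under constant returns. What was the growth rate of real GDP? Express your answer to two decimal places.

Labor's share = 1 − 0.35 = 0.65.
Physical capital: 0.35 × 11.7 = 4.095 pp.
The labor force: 0.65 × 0.1 = 0.065 pp.
Output growth = -0.2 + 4.16 = 3.96%.

Real GDP grew 3.96%.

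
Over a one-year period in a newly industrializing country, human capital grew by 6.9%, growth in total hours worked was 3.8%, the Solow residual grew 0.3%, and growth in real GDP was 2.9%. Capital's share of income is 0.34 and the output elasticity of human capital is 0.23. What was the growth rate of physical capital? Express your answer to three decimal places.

-1.826%

Labor's share = 1 − 0.34 − 0.23 = 0.43.
gY = gA + 0.23×6.9 + 0.43×3.8 + 0.34×g.
0.34×g = 2.9 − 0.3 − 3.221 = -0.621.
g = -0.621 / 0.34 = -1.82647%.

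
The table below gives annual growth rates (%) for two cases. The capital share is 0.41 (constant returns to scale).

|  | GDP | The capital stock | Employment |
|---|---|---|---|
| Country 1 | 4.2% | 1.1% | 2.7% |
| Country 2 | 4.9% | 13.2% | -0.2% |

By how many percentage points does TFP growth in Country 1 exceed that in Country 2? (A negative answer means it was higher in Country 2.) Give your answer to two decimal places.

2.55 percentage points

Labor's share = 1 − 0.41 = 0.59.
Country 1: TFP = 4.2 − 0.451 − 1.593 = 2.156%.
Country 2: TFP = 4.9 − 5.412 + 0.118 = -0.394%.
Difference = 2.156 − (-0.394) = 2.55 pp.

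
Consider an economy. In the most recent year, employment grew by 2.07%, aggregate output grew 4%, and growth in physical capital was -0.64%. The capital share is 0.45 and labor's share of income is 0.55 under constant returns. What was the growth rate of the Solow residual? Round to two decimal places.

The Solow residual growth was 3.15%.

Labor's share = 1 − 0.45 = 0.55.
Physical capital: 0.45 × (-0.64) = -0.288 pp.
Employment: 0.55 × 2.07 = 1.1385 pp.
TFP growth = 4 − 0.8505 = 3.1495%.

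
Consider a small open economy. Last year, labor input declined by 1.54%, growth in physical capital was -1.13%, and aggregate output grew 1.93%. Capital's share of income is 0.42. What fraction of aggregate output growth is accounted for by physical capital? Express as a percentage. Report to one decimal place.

-24.6%

Physical capital contributed 0.42 × (-1.13) = -0.4746 pp.
Share of growth = -0.4746 / 1.93 × 100 = -24.591%.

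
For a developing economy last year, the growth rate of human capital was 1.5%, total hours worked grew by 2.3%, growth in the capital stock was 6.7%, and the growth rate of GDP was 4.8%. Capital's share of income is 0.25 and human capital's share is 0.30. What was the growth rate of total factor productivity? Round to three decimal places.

Labor's share = 1 − 0.25 − 0.3 = 0.45.
The capital stock: 0.25 × 6.7 = 1.675 pp.
Human capital: 0.3 × 1.5 = 0.45 pp.
Total hours worked: 0.45 × 2.3 = 1.035 pp.
TFP growth = 4.8 − 3.16 = 1.64%.

Total factor productivity growth was 1.640%.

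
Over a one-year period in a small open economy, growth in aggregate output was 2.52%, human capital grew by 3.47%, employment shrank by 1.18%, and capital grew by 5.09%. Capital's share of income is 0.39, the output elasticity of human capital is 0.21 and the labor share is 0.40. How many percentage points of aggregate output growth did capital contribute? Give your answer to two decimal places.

Contribution = share × growth = 0.39 × 5.09 = 1.9851 pp.

1.99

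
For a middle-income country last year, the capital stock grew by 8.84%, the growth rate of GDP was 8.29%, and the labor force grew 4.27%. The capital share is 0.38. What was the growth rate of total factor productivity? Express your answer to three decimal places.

Total factor productivity growth was 2.283%.

Labor's share = 1 − 0.38 = 0.62.
The capital stock: 0.38 × 8.84 = 3.3592 pp.
The labor force: 0.62 × 4.27 = 2.6474 pp.
TFP growth = 8.29 − 6.0066 = 2.2834%.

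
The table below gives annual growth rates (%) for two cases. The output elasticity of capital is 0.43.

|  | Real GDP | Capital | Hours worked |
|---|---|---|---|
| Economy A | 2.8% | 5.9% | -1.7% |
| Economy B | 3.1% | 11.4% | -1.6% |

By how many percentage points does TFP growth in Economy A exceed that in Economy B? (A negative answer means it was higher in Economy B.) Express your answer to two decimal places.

Labor's share = 1 − 0.43 = 0.57.
Economy A: TFP = 2.8 − 2.537 + 0.969 = 1.232%.
Economy B: TFP = 3.1 − 4.902 + 0.912 = -0.89%.
Difference = 1.232 − (-0.89) = 2.122 pp.

2.12 percentage points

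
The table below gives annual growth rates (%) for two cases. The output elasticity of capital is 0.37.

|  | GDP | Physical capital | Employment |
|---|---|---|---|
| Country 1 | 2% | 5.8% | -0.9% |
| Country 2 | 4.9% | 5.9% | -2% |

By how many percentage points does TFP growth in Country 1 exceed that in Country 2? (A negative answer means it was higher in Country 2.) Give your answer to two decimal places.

Labor's share = 1 − 0.37 = 0.63.
Country 1: TFP = 2 − 2.146 + 0.567 = 0.421%.
Country 2: TFP = 4.9 − 2.183 + 1.26 = 3.977%.
Difference = 0.421 − (3.977) = -3.556 pp.

-3.56 percentage points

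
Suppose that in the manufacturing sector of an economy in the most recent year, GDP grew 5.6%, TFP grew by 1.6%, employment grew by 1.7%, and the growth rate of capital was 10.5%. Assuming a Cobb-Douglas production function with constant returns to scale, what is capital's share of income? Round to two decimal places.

Capital's share of income is 0.26.

gY = gA + α·gK + (1−α)·gL, so gY − gA − gL = α(gK − gL).
5.6 − 1.6 − 1.7 = α × (10.5 − 1.7).
2.3 = 8.8 α, so α = 0.2614.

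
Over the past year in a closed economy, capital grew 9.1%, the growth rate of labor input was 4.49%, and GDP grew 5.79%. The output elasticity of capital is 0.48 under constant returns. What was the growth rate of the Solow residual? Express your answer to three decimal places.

Labor's share = 1 − 0.48 = 0.52.
Capital: 0.48 × 9.1 = 4.368 pp.
Labor input: 0.52 × 4.49 = 2.3348 pp.
TFP growth = 5.79 − 6.7028 = -0.9128%.

-0.913%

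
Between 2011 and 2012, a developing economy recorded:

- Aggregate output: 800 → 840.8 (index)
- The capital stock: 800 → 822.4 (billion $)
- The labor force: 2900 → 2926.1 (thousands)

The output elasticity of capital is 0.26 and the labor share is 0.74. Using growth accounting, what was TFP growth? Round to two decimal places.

3.71%

Aggregate output growth = (840.8 − 800) / 800 = 5.1%.
The capital stock growth = (822.4 − 800) / 800 = 2.8%.
The labor force growth = (2926.1 − 2900) / 2900 = 0.9%.
Labor's share = 1 − 0.26 = 0.74.
The capital stock: 0.26 × 2.8 = 0.728 pp.
The labor force: 0.74 × 0.9 = 0.666 pp.
TFP growth = 5.1 − 1.394 = 3.706%.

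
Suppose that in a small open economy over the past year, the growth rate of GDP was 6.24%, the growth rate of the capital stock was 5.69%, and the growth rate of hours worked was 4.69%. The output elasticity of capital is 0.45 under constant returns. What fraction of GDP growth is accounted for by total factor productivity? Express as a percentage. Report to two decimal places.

17.63%

Labor's share = 1 − 0.45 = 0.55.
The capital stock: 0.45 × 5.69 = 2.5605 pp.
Hours worked: 0.55 × 4.69 = 2.5795 pp.
TFP growth = 6.24 − 5.14 = 1.1%.
TFP share of growth = 1.1 / 6.24 × 100 = 17.6282%.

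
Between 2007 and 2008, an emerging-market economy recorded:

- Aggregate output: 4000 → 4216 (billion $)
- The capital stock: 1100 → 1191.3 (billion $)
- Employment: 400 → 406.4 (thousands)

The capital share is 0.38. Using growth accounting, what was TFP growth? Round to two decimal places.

Aggregate output growth = (4216 − 4000) / 4000 = 5.4%.
The capital stock growth = (1191.3 − 1100) / 1100 = 8.3%.
Employment growth = (406.4 − 400) / 400 = 1.6%.
Labor's share = 1 − 0.38 = 0.62.
The capital stock: 0.38 × 8.3 = 3.154 pp.
Employment: 0.62 × 1.6 = 0.992 pp.
TFP growth = 5.4 − 4.146 = 1.254%.

TFP grew 1.25%.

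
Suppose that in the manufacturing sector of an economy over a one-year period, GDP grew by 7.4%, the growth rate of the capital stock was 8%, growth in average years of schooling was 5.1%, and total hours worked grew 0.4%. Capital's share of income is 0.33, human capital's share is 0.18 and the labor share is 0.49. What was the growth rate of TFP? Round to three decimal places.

Labor's share = 1 − 0.33 − 0.18 = 0.49.
The capital stock: 0.33 × 8 = 2.64 pp.
Average years of schooling: 0.18 × 5.1 = 0.918 pp.
Total hours worked: 0.49 × 0.4 = 0.196 pp.
TFP growth = 7.4 − 3.754 = 3.646%.

TFP growth was 3.646%.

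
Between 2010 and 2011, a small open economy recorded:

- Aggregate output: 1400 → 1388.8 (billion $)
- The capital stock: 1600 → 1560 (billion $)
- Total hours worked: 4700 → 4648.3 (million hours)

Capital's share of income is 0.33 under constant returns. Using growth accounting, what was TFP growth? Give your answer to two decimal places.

Aggregate output growth = (1388.8 − 1400) / 1400 = -0.8%.
The capital stock growth = (1560 − 1600) / 1600 = -2.5%.
Total hours worked growth = (4648.3 − 4700) / 4700 = -1.1%.
Labor's share = 1 − 0.33 = 0.67.
The capital stock: 0.33 × (-2.5) = -0.825 pp.
Total hours worked: 0.67 × (-1.1) = -0.737 pp.
TFP growth = -0.8 + 1.562 = 0.762%.

0.76%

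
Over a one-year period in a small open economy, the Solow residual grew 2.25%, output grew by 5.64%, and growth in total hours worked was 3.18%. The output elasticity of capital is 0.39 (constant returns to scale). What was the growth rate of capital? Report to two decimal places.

Capital growth was 3.72%.

Labor's share = 1 − 0.39 = 0.61.
gY = gA + 0.61×3.18 + 0.39×g.
0.39×g = 5.64 − 2.25 − 1.9398 = 1.4502.
g = 1.4502 / 0.39 = 3.7185%.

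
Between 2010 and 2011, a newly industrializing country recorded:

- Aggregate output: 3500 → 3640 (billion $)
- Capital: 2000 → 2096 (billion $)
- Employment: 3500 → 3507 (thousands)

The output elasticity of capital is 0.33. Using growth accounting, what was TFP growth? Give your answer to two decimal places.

Aggregate output growth = (3640 − 3500) / 3500 = 4%.
Capital growth = (2096 − 2000) / 2000 = 4.8%.
Employment growth = (3507 − 3500) / 3500 = 0.2%.
Labor's share = 1 − 0.33 = 0.67.
Capital: 0.33 × 4.8 = 1.584 pp.
Employment: 0.67 × 0.2 = 0.134 pp.
TFP growth = 4 − 1.718 = 2.282%.

2.28%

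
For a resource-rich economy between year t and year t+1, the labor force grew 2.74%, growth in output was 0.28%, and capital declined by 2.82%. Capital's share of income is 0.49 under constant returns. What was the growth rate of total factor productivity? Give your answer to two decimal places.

Labor's share = 1 − 0.49 = 0.51.
Capital: 0.49 × (-2.82) = -1.3818 pp.
The labor force: 0.51 × 2.74 = 1.3974 pp.
TFP growth = 0.28 − 0.0156 = 0.2644%.

Total factor productivity growth was 0.26%.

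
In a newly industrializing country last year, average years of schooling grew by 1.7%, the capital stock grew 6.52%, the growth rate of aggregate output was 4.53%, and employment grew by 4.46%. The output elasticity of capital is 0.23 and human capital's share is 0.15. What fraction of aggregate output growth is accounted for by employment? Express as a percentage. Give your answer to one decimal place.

Employment accounted for 61.0% of growth.

Labor's share = 1 − 0.23 − 0.15 = 0.62.
Employment contributed 0.62 × 4.46 = 2.7652 pp.
Share of growth = 2.7652 / 4.53 × 100 = 61.042%.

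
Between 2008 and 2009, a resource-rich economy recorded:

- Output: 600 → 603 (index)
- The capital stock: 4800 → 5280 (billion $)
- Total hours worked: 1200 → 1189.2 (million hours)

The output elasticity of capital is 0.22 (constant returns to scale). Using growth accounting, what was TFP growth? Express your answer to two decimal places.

-1.00%

Output growth = (603 − 600) / 600 = 0.5%.
The capital stock growth = (5280 − 4800) / 4800 = 10%.
Total hours worked growth = (1189.2 − 1200) / 1200 = -0.9%.
Labor's share = 1 − 0.22 = 0.78.
The capital stock: 0.22 × 10 = 2.2 pp.
Total hours worked: 0.78 × (-0.9) = -0.702 pp.
TFP growth = 0.5 − 1.498 = -0.998%.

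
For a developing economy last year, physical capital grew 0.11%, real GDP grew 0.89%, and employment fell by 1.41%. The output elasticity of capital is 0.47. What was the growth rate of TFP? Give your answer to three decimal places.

Labor's share = 1 − 0.47 = 0.53.
Physical capital: 0.47 × 0.11 = 0.0517 pp.
Employment: 0.53 × (-1.41) = -0.7473 pp.
TFP growth = 0.89 + 0.6956 = 1.5856%.

1.586%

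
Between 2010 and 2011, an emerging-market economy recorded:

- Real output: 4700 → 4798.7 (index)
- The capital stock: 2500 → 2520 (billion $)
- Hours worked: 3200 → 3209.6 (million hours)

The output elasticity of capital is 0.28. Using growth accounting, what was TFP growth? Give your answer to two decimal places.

Real output growth = (4798.7 − 4700) / 4700 = 2.1%.
The capital stock growth = (2520 − 2500) / 2500 = 0.8%.
Hours worked growth = (3209.6 − 3200) / 3200 = 0.3%.
Labor's share = 1 − 0.28 = 0.72.
The capital stock: 0.28 × 0.8 = 0.224 pp.
Hours worked: 0.72 × 0.3 = 0.216 pp.
TFP growth = 2.1 − 0.44 = 1.66%.

1.66%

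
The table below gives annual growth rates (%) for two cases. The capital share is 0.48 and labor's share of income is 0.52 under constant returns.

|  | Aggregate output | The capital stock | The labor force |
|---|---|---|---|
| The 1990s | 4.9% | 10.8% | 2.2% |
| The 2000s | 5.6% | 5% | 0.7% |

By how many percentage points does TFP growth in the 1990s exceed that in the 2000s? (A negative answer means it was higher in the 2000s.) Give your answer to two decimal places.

Labor's share = 1 − 0.48 = 0.52.
The 1990s: TFP = 4.9 − 5.184 − 1.144 = -1.428%.
The 2000s: TFP = 5.6 − 2.4 − 0.364 = 2.836%.
Difference = -1.428 − (2.836) = -4.264 pp.

-4.26 percentage points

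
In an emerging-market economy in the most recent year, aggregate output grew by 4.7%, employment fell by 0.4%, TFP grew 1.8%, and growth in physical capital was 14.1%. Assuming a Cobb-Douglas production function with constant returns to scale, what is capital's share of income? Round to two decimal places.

α = 0.23

gY = gA + α·gK + (1−α)·gL, so gY − gA − gL = α(gK − gL).
4.7 − 1.8 + 0.4 = α × (14.1 − (-0.4)).
3.3 = 14.5 α, so α = 0.2276.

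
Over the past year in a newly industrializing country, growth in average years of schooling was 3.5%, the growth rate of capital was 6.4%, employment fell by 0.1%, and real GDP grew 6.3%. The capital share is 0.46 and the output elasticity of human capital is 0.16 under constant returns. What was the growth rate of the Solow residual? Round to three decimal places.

The Solow residual growth was 2.834%.

Labor's share = 1 − 0.46 − 0.16 = 0.38.
Capital: 0.46 × 6.4 = 2.944 pp.
Average years of schooling: 0.16 × 3.5 = 0.56 pp.
Employment: 0.38 × (-0.1) = -0.038 pp.
TFP growth = 6.3 − 3.466 = 2.834%.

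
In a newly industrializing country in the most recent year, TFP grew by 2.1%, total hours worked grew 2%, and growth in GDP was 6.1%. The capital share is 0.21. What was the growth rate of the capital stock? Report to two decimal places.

11.52%

Labor's share = 1 − 0.21 = 0.79.
gY = gA + 0.79×2 + 0.21×g.
0.21×g = 6.1 − 2.1 − 1.58 = 2.42.
g = 2.42 / 0.21 = 11.5238%.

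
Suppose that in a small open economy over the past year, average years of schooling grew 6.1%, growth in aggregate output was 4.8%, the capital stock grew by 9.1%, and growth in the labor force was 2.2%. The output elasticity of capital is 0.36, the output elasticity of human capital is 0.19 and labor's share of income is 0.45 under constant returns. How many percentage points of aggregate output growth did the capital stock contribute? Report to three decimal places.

3.276

Contribution = share × growth = 0.36 × 9.1 = 3.276 pp.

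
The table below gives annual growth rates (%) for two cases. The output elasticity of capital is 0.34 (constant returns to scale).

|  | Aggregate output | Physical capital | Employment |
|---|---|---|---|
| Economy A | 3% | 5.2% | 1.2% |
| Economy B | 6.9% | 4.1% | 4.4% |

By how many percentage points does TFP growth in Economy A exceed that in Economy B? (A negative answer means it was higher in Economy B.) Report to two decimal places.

-2.16 percentage points

Labor's share = 1 − 0.34 = 0.66.
Economy A: TFP = 3 − 1.768 − 0.792 = 0.44%.
Economy B: TFP = 6.9 − 1.394 − 2.904 = 2.602%.
Difference = 0.44 − (2.602) = -2.162 pp.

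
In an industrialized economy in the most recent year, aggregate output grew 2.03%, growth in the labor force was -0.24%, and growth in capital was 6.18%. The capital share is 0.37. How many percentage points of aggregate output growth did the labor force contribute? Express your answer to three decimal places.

Labor's share = 1 − 0.37 = 0.63.
Contribution = share × growth = 0.63 × (-0.24) = -0.1512 pp.

-0.151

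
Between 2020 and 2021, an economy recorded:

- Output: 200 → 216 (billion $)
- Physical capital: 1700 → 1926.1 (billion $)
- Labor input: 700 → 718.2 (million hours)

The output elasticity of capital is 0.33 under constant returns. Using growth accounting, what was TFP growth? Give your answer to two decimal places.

TFP grew 1.87%.

Output growth = (216 − 200) / 200 = 8%.
Physical capital growth = (1926.1 − 1700) / 1700 = 13.3%.
Labor input growth = (718.2 − 700) / 700 = 2.6%.
Labor's share = 1 − 0.33 = 0.67.
Physical capital: 0.33 × 13.3 = 4.389 pp.
Labor input: 0.67 × 2.6 = 1.742 pp.
TFP growth = 8 − 6.131 = 1.869%.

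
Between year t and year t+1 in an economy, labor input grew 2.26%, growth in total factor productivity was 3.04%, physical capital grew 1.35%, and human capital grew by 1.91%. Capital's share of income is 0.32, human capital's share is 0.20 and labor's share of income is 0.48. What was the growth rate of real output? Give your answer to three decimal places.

Real output growth was 4.939%.

Labor's share = 1 − 0.32 − 0.2 = 0.48.
Physical capital: 0.32 × 1.35 = 0.432 pp.
Human capital: 0.2 × 1.91 = 0.382 pp.
Labor input: 0.48 × 2.26 = 1.0848 pp.
Output growth = 3.04 + 1.8988 = 4.9388%.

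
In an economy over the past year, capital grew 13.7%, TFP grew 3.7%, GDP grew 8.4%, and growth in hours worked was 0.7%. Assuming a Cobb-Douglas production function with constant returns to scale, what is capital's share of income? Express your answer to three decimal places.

α = 0.308

gY = gA + α·gK + (1−α)·gL, so gY − gA − gL = α(gK − gL).
8.4 − 3.7 − 0.7 = α × (13.7 − 0.7).
4 = 13 α, so α = 0.30769.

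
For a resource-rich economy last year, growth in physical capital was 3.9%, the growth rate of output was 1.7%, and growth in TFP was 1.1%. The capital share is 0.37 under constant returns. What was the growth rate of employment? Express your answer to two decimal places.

Labor's share = 1 − 0.37 = 0.63.
gY = gA + 0.37×3.9 + 0.63×g.
0.63×g = 1.7 − 1.1 − 1.443 = -0.843.
g = -0.843 / 0.63 = -1.3381%.

-1.34%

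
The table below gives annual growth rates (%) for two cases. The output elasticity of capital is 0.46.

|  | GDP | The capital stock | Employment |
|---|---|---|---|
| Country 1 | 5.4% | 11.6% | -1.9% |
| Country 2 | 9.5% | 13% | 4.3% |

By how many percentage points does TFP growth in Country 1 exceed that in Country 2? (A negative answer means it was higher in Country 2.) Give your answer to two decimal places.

Labor's share = 1 − 0.46 = 0.54.
Country 1: TFP = 5.4 − 5.336 + 1.026 = 1.09%.
Country 2: TFP = 9.5 − 5.98 − 2.322 = 1.198%.
Difference = 1.09 − (1.198) = -0.108 pp.

-0.11 percentage points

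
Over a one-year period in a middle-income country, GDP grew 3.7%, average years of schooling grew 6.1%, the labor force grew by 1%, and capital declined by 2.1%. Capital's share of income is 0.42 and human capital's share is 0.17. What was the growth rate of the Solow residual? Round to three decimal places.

The Solow residual grew 3.135%.

Labor's share = 1 − 0.42 − 0.17 = 0.41.
Capital: 0.42 × (-2.1) = -0.882 pp.
Average years of schooling: 0.17 × 6.1 = 1.037 pp.
The labor force: 0.41 × 1 = 0.41 pp.
TFP growth = 3.7 − 0.565 = 3.135%.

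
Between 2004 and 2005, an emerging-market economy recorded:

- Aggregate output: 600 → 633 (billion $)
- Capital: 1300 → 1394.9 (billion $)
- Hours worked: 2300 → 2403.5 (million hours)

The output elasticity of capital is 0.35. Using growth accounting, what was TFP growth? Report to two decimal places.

0.02%

Aggregate output growth = (633 − 600) / 600 = 5.5%.
Capital growth = (1394.9 − 1300) / 1300 = 7.3%.
Hours worked growth = (2403.5 − 2300) / 2300 = 4.5%.
Labor's share = 1 − 0.35 = 0.65.
Capital: 0.35 × 7.3 = 2.555 pp.
Hours worked: 0.65 × 4.5 = 2.925 pp.
TFP growth = 5.5 − 5.48 = 0.02%.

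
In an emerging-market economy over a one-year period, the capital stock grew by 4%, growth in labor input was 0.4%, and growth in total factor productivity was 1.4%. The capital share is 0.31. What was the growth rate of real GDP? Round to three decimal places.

Labor's share = 1 − 0.31 = 0.69.
The capital stock: 0.31 × 4 = 1.24 pp.
Labor input: 0.69 × 0.4 = 0.276 pp.
Output growth = 1.4 + 1.516 = 2.916%.

2.916%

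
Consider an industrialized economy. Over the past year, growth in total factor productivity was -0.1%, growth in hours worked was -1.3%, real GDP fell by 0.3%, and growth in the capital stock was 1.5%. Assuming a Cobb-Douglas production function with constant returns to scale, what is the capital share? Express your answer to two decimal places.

The capital share is 0.39.

gY = gA + α·gK + (1−α)·gL, so gY − gA − gL = α(gK − gL).
-0.3 + 0.1 + 1.3 = α × (1.5 − (-1.3)).
1.1 = 2.8 α, so α = 0.3929.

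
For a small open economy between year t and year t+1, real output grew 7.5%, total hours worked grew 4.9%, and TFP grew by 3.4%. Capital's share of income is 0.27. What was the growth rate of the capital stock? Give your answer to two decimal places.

The capital stock grew 1.94%.

Labor's share = 1 − 0.27 = 0.73.
gY = gA + 0.73×4.9 + 0.27×g.
0.27×g = 7.5 − 3.4 − 3.577 = 0.523.
g = 0.523 / 0.27 = 1.937%.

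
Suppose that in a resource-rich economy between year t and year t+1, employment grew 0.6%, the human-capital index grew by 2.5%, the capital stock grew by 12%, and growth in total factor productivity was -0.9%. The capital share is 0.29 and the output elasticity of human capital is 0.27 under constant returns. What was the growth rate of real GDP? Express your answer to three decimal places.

3.519%

Labor's share = 1 − 0.29 − 0.27 = 0.44.
The capital stock: 0.29 × 12 = 3.48 pp.
The human-capital index: 0.27 × 2.5 = 0.675 pp.
Employment: 0.44 × 0.6 = 0.264 pp.
Output growth = -0.9 + 4.419 = 3.519%.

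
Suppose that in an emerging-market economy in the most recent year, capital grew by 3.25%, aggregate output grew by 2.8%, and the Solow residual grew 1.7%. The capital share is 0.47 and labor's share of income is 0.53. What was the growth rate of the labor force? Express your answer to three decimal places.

Labor's share = 1 − 0.47 = 0.53.
gY = gA + 0.47×3.25 + 0.53×g.
0.53×g = 2.8 − 1.7 − 1.5275 = -0.4275.
g = -0.4275 / 0.53 = -0.8066%.

-0.807%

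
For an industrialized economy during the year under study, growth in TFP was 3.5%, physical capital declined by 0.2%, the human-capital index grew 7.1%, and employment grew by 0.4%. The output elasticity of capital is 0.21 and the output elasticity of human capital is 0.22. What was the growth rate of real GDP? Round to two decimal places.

Real GDP growth was 5.25%.

Labor's share = 1 − 0.21 − 0.22 = 0.57.
Physical capital: 0.21 × (-0.2) = -0.042 pp.
The human-capital index: 0.22 × 7.1 = 1.562 pp.
Employment: 0.57 × 0.4 = 0.228 pp.
Output growth = 3.5 + 1.748 = 5.248%.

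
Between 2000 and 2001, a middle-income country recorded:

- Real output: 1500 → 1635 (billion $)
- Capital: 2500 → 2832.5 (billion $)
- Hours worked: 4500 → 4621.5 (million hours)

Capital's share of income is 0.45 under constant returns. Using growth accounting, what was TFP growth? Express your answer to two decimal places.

TFP growth was 1.53%.

Real output growth = (1635 − 1500) / 1500 = 9%.
Capital growth = (2832.5 − 2500) / 2500 = 13.3%.
Hours worked growth = (4621.5 − 4500) / 4500 = 2.7%.
Labor's share = 1 − 0.45 = 0.55.
Capital: 0.45 × 13.3 = 5.985 pp.
Hours worked: 0.55 × 2.7 = 1.485 pp.
TFP growth = 9 − 7.47 = 1.53%.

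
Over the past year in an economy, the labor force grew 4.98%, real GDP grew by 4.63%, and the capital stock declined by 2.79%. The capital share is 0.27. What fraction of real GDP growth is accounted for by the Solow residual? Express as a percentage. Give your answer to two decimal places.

Labor's share = 1 − 0.27 = 0.73.
The capital stock: 0.27 × (-2.79) = -0.7533 pp.
The labor force: 0.73 × 4.98 = 3.6354 pp.
TFP growth = 4.63 − 2.8821 = 1.7479%.
TFP share of growth = 1.7479 / 4.63 × 100 = 37.7516%.

The Solow residual accounted for 37.75% of growth.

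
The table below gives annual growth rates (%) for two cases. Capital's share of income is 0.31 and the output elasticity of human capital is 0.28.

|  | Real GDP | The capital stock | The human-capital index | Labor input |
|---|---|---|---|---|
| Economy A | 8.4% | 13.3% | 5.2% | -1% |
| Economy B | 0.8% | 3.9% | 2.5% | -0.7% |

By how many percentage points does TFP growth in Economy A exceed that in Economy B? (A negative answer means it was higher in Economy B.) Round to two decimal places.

4.05 percentage points

Labor's share = 1 − 0.31 − 0.28 = 0.41.
Economy A: TFP = 8.4 − 4.123 − 1.456 + 0.41 = 3.231%.
Economy B: TFP = 0.8 − 1.209 − 0.7 + 0.287 = -0.822%.
Difference = 3.231 − (-0.822) = 4.053 pp.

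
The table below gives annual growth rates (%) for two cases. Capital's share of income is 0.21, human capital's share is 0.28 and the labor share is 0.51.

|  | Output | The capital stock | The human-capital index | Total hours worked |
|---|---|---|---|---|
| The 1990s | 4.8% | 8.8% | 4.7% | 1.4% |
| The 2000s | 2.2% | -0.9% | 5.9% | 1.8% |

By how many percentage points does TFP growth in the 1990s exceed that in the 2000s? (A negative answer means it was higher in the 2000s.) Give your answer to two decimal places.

Labor's share = 1 − 0.21 − 0.28 = 0.51.
The 1990s: TFP = 4.8 − 1.848 − 1.316 − 0.714 = 0.922%.
The 2000s: TFP = 2.2 + 0.189 − 1.652 − 0.918 = -0.181%.
Difference = 0.922 − (-0.181) = 1.103 pp.

1.10 percentage points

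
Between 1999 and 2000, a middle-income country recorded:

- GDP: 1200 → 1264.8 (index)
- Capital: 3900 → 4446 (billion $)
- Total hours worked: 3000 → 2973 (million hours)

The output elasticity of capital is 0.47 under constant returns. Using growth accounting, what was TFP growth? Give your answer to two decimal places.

GDP growth = (1264.8 − 1200) / 1200 = 5.4%.
Capital growth = (4446 − 3900) / 3900 = 14%.
Total hours worked growth = (2973 − 3000) / 3000 = -0.9%.
Labor's share = 1 − 0.47 = 0.53.
Capital: 0.47 × 14 = 6.58 pp.
Total hours worked: 0.53 × (-0.9) = -0.477 pp.
TFP growth = 5.4 − 6.103 = -0.703%.

-0.70%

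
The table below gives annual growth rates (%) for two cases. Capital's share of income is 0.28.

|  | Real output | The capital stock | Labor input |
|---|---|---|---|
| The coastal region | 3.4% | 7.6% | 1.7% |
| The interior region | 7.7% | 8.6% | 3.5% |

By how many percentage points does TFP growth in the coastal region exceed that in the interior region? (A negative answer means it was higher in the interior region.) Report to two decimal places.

-2.72 percentage points

Labor's share = 1 − 0.28 = 0.72.
The coastal region: TFP = 3.4 − 2.128 − 1.224 = 0.048%.
The interior region: TFP = 7.7 − 2.408 − 2.52 = 2.772%.
Difference = 0.048 − (2.772) = -2.724 pp.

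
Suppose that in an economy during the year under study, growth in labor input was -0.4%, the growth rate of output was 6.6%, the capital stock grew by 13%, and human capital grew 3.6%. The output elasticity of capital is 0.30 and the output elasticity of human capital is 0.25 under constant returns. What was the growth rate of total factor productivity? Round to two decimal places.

Total factor productivity growth was 1.98%.

Labor's share = 1 − 0.3 − 0.25 = 0.45.
The capital stock: 0.3 × 13 = 3.9 pp.
Human capital: 0.25 × 3.6 = 0.9 pp.
Labor input: 0.45 × (-0.4) = -0.18 pp.
TFP growth = 6.6 − 4.62 = 1.98%.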